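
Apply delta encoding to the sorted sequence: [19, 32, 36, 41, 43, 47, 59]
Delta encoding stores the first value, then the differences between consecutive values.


First value: 19
Deltas:
  32 - 19 = 13
  36 - 32 = 4
  41 - 36 = 5
  43 - 41 = 2
  47 - 43 = 4
  59 - 47 = 12


Delta encoded: [19, 13, 4, 5, 2, 4, 12]


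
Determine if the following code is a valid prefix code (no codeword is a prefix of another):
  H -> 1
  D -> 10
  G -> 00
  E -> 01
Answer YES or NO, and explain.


Checking each pair (does one codeword prefix another?):
  H='1' vs D='10': prefix -- VIOLATION

NO -- this is NOT a valid prefix code. H (1) is a prefix of D (10).


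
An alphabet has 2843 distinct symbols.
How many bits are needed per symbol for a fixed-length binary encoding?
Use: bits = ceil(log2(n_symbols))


log2(2843) = 11.4732
Bracket: 2^11 = 2048 < 2843 <= 2^12 = 4096
So ceil(log2(2843)) = 12

bits = ceil(log2(2843)) = ceil(11.4732) = 12 bits


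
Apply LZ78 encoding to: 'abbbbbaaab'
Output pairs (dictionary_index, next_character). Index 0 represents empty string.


LZ78 encoding steps:
Dictionary: {0: ''}
Step 1: w='' (idx 0), next='a' -> output (0, 'a'), add 'a' as idx 1
Step 2: w='' (idx 0), next='b' -> output (0, 'b'), add 'b' as idx 2
Step 3: w='b' (idx 2), next='b' -> output (2, 'b'), add 'bb' as idx 3
Step 4: w='bb' (idx 3), next='a' -> output (3, 'a'), add 'bba' as idx 4
Step 5: w='a' (idx 1), next='a' -> output (1, 'a'), add 'aa' as idx 5
Step 6: w='b' (idx 2), end of input -> output (2, '')


Encoded: [(0, 'a'), (0, 'b'), (2, 'b'), (3, 'a'), (1, 'a'), (2, '')]


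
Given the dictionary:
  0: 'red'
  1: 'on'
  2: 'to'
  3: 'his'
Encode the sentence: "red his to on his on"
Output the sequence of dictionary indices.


Look up each word in the dictionary:
  'red' -> 0
  'his' -> 3
  'to' -> 2
  'on' -> 1
  'his' -> 3
  'on' -> 1

Encoded: [0, 3, 2, 1, 3, 1]


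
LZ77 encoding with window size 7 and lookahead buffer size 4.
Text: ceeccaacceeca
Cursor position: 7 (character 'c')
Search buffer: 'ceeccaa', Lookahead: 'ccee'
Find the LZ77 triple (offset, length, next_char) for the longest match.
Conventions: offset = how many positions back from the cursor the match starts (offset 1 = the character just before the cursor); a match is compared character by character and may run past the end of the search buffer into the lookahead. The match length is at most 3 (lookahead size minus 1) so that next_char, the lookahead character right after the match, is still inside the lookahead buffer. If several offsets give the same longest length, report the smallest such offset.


Try each offset into the search buffer:
  offset=1 (pos 6, char 'a'): match length 0
  offset=2 (pos 5, char 'a'): match length 0
  offset=3 (pos 4, char 'c'): match length 1
  offset=4 (pos 3, char 'c'): match length 2
  offset=5 (pos 2, char 'e'): match length 0
  offset=6 (pos 1, char 'e'): match length 0
  offset=7 (pos 0, char 'c'): match length 1
Longest match has length 2 at offset 4.
next_char = character at position 7 + 2 = 9 -> 'e'

Best match: offset=4, length=2 (matching 'cc' starting at position 3)
LZ77 triple: (4, 2, 'e')


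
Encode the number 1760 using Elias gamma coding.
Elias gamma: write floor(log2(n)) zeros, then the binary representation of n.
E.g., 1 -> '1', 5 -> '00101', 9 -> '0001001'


num_bits = floor(log2(1760)) + 1 = 11
leading_zeros = num_bits - 1 = 10
binary(1760) = 11011100000

Elias gamma(1760) = '0000000000' + '11011100000' = 000000000011011100000 (21 bits)


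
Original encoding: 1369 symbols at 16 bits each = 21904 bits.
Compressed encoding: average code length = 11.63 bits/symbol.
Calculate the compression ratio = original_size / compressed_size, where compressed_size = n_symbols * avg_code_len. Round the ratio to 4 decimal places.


original_size = n_symbols * orig_bits = 1369 * 16 = 21904 bits
compressed_size = n_symbols * avg_code_len = 1369 * 11.63 = 15921.47 bits
ratio = original_size / compressed_size = 21904 / 15921.47 = 1.3758

Compression ratio = 1.3758


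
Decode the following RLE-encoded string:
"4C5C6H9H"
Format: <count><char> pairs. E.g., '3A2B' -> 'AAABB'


Expanding each <count><char> pair:
  4C -> 'CCCC'
  5C -> 'CCCCC'
  6H -> 'HHHHHH'
  9H -> 'HHHHHHHHH'

Decoded = CCCCCCCCCHHHHHHHHHHHHHHH


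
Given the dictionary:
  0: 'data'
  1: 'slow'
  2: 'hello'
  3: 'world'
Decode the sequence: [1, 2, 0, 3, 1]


Look up each index in the dictionary:
  1 -> 'slow'
  2 -> 'hello'
  0 -> 'data'
  3 -> 'world'
  1 -> 'slow'

Decoded: "slow hello data world slow"


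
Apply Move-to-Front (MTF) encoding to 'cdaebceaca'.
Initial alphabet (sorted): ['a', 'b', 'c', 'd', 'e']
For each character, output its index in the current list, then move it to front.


MTF encoding:
'c': index 2 in ['a', 'b', 'c', 'd', 'e'] -> ['c', 'a', 'b', 'd', 'e']
'd': index 3 in ['c', 'a', 'b', 'd', 'e'] -> ['d', 'c', 'a', 'b', 'e']
'a': index 2 in ['d', 'c', 'a', 'b', 'e'] -> ['a', 'd', 'c', 'b', 'e']
'e': index 4 in ['a', 'd', 'c', 'b', 'e'] -> ['e', 'a', 'd', 'c', 'b']
'b': index 4 in ['e', 'a', 'd', 'c', 'b'] -> ['b', 'e', 'a', 'd', 'c']
'c': index 4 in ['b', 'e', 'a', 'd', 'c'] -> ['c', 'b', 'e', 'a', 'd']
'e': index 2 in ['c', 'b', 'e', 'a', 'd'] -> ['e', 'c', 'b', 'a', 'd']
'a': index 3 in ['e', 'c', 'b', 'a', 'd'] -> ['a', 'e', 'c', 'b', 'd']
'c': index 2 in ['a', 'e', 'c', 'b', 'd'] -> ['c', 'a', 'e', 'b', 'd']
'a': index 1 in ['c', 'a', 'e', 'b', 'd'] -> ['a', 'c', 'e', 'b', 'd']


Output: [2, 3, 2, 4, 4, 4, 2, 3, 2, 1]


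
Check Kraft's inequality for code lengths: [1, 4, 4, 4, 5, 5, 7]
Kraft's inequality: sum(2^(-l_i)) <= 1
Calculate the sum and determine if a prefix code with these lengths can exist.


Sum = 2^(-1) + 2^(-4) + 2^(-4) + 2^(-4) + 2^(-5) + 2^(-5) + 2^(-7)
    = 0.5 + 0.0625 + 0.0625 + 0.0625 + 0.03125 + 0.03125 + 0.0078125
    = 97/128 = 0.7578125
Since 0.7578125 <= 1, Kraft's inequality IS satisfied.
A prefix code with these lengths CAN exist.

Kraft sum = 0.7578125. Satisfied.


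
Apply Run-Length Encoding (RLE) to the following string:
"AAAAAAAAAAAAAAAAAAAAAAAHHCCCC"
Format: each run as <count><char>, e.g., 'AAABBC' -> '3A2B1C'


Scanning runs left to right:
  i=0: run of 'A' x 23 -> '23A'
  i=23: run of 'H' x 2 -> '2H'
  i=25: run of 'C' x 4 -> '4C'

RLE = 23A2H4C


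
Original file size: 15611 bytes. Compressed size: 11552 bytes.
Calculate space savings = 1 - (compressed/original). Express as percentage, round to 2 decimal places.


ratio = compressed/original = 11552/15611 = 0.739991
savings = 1 - ratio = 1 - 0.739991 = 0.260009
as a percentage: 0.260009 * 100 = 26.0%

Space savings = 1 - 11552/15611 = 26.0%


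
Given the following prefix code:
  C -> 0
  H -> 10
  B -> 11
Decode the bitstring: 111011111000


Decoding step by step:
Bits 11 -> B
Bits 10 -> H
Bits 11 -> B
Bits 11 -> B
Bits 10 -> H
Bits 0 -> C
Bits 0 -> C


Decoded message: BHBBHCC


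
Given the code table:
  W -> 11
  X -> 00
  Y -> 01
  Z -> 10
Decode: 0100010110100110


Decoding:
01 -> Y
00 -> X
01 -> Y
01 -> Y
10 -> Z
10 -> Z
01 -> Y
10 -> Z


Result: YXYYZZYZ


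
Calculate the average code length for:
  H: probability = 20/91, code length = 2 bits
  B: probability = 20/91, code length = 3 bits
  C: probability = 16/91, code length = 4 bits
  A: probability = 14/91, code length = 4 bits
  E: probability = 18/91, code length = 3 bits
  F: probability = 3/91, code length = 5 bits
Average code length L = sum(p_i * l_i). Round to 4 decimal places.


Weighted contributions p_i * l_i:
  H: (20/91) * 2 = 40/91
  B: (20/91) * 3 = 60/91
  C: (16/91) * 4 = 64/91
  A: (14/91) * 4 = 56/91
  E: (18/91) * 3 = 54/91
  F: (3/91) * 5 = 15/91
Sum = (40 + 60 + 64 + 56 + 54 + 15)/91 = 289/91

L = 289/91 = 3.1758 bits/symbol


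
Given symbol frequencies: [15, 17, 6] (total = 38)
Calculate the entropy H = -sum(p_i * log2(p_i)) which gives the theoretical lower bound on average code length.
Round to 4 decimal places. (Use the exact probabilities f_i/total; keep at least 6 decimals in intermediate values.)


Per-symbol terms -p_i * log2(p_i) with p_i = f_i/38:
  p = 15/38 = 0.394737: log2(p) = -1.341037, -p*log2(p) = 0.529357
  p = 17/38 = 0.447368: log2(p) = -1.160465, -p*log2(p) = 0.519155
  p = 6/38 = 0.157895: log2(p) = -2.662965, -p*log2(p) = 0.420468
H = 0.529357 + 0.519155 + 0.420468 = 1.468980

H = 1.469 bits/symbol


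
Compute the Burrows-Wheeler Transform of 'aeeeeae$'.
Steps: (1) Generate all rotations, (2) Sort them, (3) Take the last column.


Rotations (sorted):
  0: $aeeeeae -> last char: e
  1: ae$aeeee -> last char: e
  2: aeeeeae$ -> last char: $
  3: e$aeeeea -> last char: a
  4: eae$aeee -> last char: e
  5: eeae$aee -> last char: e
  6: eeeae$ae -> last char: e
  7: eeeeae$a -> last char: a


BWT = ee$aeeea


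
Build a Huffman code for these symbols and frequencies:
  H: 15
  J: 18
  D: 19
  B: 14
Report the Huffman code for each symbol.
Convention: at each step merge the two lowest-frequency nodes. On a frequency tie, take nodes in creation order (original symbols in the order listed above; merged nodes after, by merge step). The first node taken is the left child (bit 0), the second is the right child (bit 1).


Huffman tree construction:
Step 1: Merge B(14) + H(15) = 29
Step 2: Merge J(18) + D(19) = 37
Step 3: Merge (B+H)(29) + (J+D)(37) = 66
Read each symbol's code off the tree from the root (left child = 0, right child = 1).

Codes:
  H: 01 (length 2)
  J: 10 (length 2)
  D: 11 (length 2)
  B: 00 (length 2)
Average code length: 132/66 = 2.0000 bits/symbol


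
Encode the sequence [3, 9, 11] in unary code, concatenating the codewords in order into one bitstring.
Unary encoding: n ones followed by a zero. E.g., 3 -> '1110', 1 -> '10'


Encode each number as n ones followed by a terminating 0:
  3 -> 1110 (4 bits)
  9 -> 1111111110 (10 bits)
  11 -> 111111111110 (12 bits)
Total length = 4 + 10 + 12 = 26 bits.

Unary([3, 9, 11]) = 11101111111110111111111110 (26 bits)


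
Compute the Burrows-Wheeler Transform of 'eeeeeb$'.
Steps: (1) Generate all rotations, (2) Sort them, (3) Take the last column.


Rotations (sorted):
  0: $eeeeeb -> last char: b
  1: b$eeeee -> last char: e
  2: eb$eeee -> last char: e
  3: eeb$eee -> last char: e
  4: eeeb$ee -> last char: e
  5: eeeeb$e -> last char: e
  6: eeeeeb$ -> last char: $


BWT = beeeee$


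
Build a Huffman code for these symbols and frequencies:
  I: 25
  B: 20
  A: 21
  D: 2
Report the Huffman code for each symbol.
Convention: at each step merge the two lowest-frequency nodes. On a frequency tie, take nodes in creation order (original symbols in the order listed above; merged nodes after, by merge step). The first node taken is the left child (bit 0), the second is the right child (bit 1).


Huffman tree construction:
Step 1: Merge D(2) + B(20) = 22
Step 2: Merge A(21) + (D+B)(22) = 43
Step 3: Merge I(25) + (A+(D+B))(43) = 68
Read each symbol's code off the tree from the root (left child = 0, right child = 1).

Codes:
  I: 0 (length 1)
  B: 111 (length 3)
  A: 10 (length 2)
  D: 110 (length 3)
Average code length: 133/68 = 1.9559 bits/symbol


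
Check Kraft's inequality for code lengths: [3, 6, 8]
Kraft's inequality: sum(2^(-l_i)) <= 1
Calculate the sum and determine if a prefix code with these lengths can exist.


Sum = 2^(-3) + 2^(-6) + 2^(-8)
    = 0.125 + 0.015625 + 0.00390625
    = 37/256 = 0.14453125
Since 0.14453125 <= 1, Kraft's inequality IS satisfied.
A prefix code with these lengths CAN exist.

Kraft sum = 0.14453125. Satisfied.


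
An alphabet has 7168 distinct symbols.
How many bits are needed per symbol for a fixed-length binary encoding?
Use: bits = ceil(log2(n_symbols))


log2(7168) = 12.8074
Bracket: 2^12 = 4096 < 7168 <= 2^13 = 8192
So ceil(log2(7168)) = 13

bits = ceil(log2(7168)) = ceil(12.8074) = 13 bits


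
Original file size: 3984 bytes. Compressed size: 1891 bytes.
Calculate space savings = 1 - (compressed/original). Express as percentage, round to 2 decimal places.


ratio = compressed/original = 1891/3984 = 0.474649
savings = 1 - ratio = 1 - 0.474649 = 0.525351
as a percentage: 0.525351 * 100 = 52.54%

Space savings = 1 - 1891/3984 = 52.54%


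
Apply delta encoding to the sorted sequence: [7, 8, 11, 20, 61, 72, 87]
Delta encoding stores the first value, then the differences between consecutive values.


First value: 7
Deltas:
  8 - 7 = 1
  11 - 8 = 3
  20 - 11 = 9
  61 - 20 = 41
  72 - 61 = 11
  87 - 72 = 15


Delta encoded: [7, 1, 3, 9, 41, 11, 15]


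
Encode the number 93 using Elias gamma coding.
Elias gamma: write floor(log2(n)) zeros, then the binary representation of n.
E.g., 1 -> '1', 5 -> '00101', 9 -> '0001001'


num_bits = floor(log2(93)) + 1 = 7
leading_zeros = num_bits - 1 = 6
binary(93) = 1011101

Elias gamma(93) = '000000' + '1011101' = 0000001011101 (13 bits)


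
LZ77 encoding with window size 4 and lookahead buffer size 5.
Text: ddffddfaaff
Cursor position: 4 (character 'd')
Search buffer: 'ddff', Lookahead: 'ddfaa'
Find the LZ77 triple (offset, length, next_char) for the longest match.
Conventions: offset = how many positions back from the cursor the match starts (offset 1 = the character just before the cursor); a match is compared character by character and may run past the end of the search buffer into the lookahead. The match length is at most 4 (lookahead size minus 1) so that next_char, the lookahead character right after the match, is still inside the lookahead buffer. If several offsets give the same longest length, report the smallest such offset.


Try each offset into the search buffer:
  offset=1 (pos 3, char 'f'): match length 0
  offset=2 (pos 2, char 'f'): match length 0
  offset=3 (pos 1, char 'd'): match length 1
  offset=4 (pos 0, char 'd'): match length 3
Longest match has length 3 at offset 4.
next_char = character at position 4 + 3 = 7 -> 'a'

Best match: offset=4, length=3 (matching 'ddf' starting at position 0)
LZ77 triple: (4, 3, 'a')


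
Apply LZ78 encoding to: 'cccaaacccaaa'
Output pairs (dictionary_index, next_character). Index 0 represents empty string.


LZ78 encoding steps:
Dictionary: {0: ''}
Step 1: w='' (idx 0), next='c' -> output (0, 'c'), add 'c' as idx 1
Step 2: w='c' (idx 1), next='c' -> output (1, 'c'), add 'cc' as idx 2
Step 3: w='' (idx 0), next='a' -> output (0, 'a'), add 'a' as idx 3
Step 4: w='a' (idx 3), next='a' -> output (3, 'a'), add 'aa' as idx 4
Step 5: w='cc' (idx 2), next='c' -> output (2, 'c'), add 'ccc' as idx 5
Step 6: w='aa' (idx 4), next='a' -> output (4, 'a'), add 'aaa' as idx 6


Encoded: [(0, 'c'), (1, 'c'), (0, 'a'), (3, 'a'), (2, 'c'), (4, 'a')]


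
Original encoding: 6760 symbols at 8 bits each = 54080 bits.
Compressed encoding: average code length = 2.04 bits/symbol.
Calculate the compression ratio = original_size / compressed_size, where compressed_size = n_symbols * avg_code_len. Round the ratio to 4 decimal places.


original_size = n_symbols * orig_bits = 6760 * 8 = 54080 bits
compressed_size = n_symbols * avg_code_len = 6760 * 2.04 = 13790.4 bits
ratio = original_size / compressed_size = 54080 / 13790.4 = 3.9216

Compression ratio = 3.9216


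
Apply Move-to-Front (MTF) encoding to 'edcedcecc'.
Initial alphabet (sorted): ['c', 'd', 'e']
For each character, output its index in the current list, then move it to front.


MTF encoding:
'e': index 2 in ['c', 'd', 'e'] -> ['e', 'c', 'd']
'd': index 2 in ['e', 'c', 'd'] -> ['d', 'e', 'c']
'c': index 2 in ['d', 'e', 'c'] -> ['c', 'd', 'e']
'e': index 2 in ['c', 'd', 'e'] -> ['e', 'c', 'd']
'd': index 2 in ['e', 'c', 'd'] -> ['d', 'e', 'c']
'c': index 2 in ['d', 'e', 'c'] -> ['c', 'd', 'e']
'e': index 2 in ['c', 'd', 'e'] -> ['e', 'c', 'd']
'c': index 1 in ['e', 'c', 'd'] -> ['c', 'e', 'd']
'c': index 0 in ['c', 'e', 'd'] -> ['c', 'e', 'd']


Output: [2, 2, 2, 2, 2, 2, 2, 1, 0]


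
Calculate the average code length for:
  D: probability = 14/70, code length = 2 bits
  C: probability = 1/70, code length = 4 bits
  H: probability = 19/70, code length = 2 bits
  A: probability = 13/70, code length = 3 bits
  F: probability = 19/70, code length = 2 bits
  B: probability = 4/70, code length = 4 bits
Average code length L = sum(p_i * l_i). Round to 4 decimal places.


Weighted contributions p_i * l_i:
  D: (14/70) * 2 = 28/70
  C: (1/70) * 4 = 4/70
  H: (19/70) * 2 = 38/70
  A: (13/70) * 3 = 39/70
  F: (19/70) * 2 = 38/70
  B: (4/70) * 4 = 16/70
Sum = (28 + 4 + 38 + 39 + 38 + 16)/70 = 163/70

L = 163/70 = 2.3286 bits/symbol


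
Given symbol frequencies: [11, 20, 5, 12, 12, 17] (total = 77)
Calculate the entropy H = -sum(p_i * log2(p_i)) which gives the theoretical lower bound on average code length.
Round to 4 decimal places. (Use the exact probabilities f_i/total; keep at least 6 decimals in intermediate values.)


Per-symbol terms -p_i * log2(p_i) with p_i = f_i/77:
  p = 11/77 = 0.142857: log2(p) = -2.807355, -p*log2(p) = 0.401051
  p = 20/77 = 0.259740: log2(p) = -1.944858, -p*log2(p) = 0.505158
  p = 5/77 = 0.064935: log2(p) = -3.944858, -p*log2(p) = 0.256160
  p = 12/77 = 0.155844: log2(p) = -2.681824, -p*log2(p) = 0.417947
  p = 12/77 = 0.155844: log2(p) = -2.681824, -p*log2(p) = 0.417947
  p = 17/77 = 0.220779: log2(p) = -2.179324, -p*log2(p) = 0.481149
H = 0.401051 + 0.505158 + 0.256160 + 0.417947 + 0.417947 + 0.481149 = 2.479412

H = 2.4794 bits/symbol


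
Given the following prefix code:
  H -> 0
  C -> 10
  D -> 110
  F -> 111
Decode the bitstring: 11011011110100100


Decoding step by step:
Bits 110 -> D
Bits 110 -> D
Bits 111 -> F
Bits 10 -> C
Bits 10 -> C
Bits 0 -> H
Bits 10 -> C
Bits 0 -> H


Decoded message: DDFCCHCH


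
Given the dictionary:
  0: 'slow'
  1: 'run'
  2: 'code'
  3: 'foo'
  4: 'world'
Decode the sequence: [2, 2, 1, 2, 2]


Look up each index in the dictionary:
  2 -> 'code'
  2 -> 'code'
  1 -> 'run'
  2 -> 'code'
  2 -> 'code'

Decoded: "code code run code code"


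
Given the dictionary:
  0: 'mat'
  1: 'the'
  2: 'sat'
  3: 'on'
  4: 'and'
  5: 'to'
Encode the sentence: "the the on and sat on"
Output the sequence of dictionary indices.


Look up each word in the dictionary:
  'the' -> 1
  'the' -> 1
  'on' -> 3
  'and' -> 4
  'sat' -> 2
  'on' -> 3

Encoded: [1, 1, 3, 4, 2, 3]


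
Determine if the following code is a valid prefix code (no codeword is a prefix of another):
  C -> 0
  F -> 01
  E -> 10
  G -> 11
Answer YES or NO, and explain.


Checking each pair (does one codeword prefix another?):
  C='0' vs F='01': prefix -- VIOLATION

NO -- this is NOT a valid prefix code. C (0) is a prefix of F (01).


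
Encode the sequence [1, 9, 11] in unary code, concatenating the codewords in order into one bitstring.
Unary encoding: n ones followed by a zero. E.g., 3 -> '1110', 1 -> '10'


Encode each number as n ones followed by a terminating 0:
  1 -> 10 (2 bits)
  9 -> 1111111110 (10 bits)
  11 -> 111111111110 (12 bits)
Total length = 2 + 10 + 12 = 24 bits.

Unary([1, 9, 11]) = 101111111110111111111110 (24 bits)


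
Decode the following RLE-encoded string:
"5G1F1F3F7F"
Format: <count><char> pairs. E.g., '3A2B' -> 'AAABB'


Expanding each <count><char> pair:
  5G -> 'GGGGG'
  1F -> 'F'
  1F -> 'F'
  3F -> 'FFF'
  7F -> 'FFFFFFF'

Decoded = GGGGGFFFFFFFFFFFF


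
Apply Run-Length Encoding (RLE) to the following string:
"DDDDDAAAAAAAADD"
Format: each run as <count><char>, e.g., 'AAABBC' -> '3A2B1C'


Scanning runs left to right:
  i=0: run of 'D' x 5 -> '5D'
  i=5: run of 'A' x 8 -> '8A'
  i=13: run of 'D' x 2 -> '2D'

RLE = 5D8A2D


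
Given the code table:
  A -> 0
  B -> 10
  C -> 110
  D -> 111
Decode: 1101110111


Decoding:
110 -> C
111 -> D
0 -> A
111 -> D


Result: CDAD


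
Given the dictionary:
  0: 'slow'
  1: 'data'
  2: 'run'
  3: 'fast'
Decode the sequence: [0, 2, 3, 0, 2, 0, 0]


Look up each index in the dictionary:
  0 -> 'slow'
  2 -> 'run'
  3 -> 'fast'
  0 -> 'slow'
  2 -> 'run'
  0 -> 'slow'
  0 -> 'slow'

Decoded: "slow run fast slow run slow slow"


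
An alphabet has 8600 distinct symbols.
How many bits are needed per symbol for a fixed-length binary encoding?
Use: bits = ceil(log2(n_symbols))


log2(8600) = 13.0701
Bracket: 2^13 = 8192 < 8600 <= 2^14 = 16384
So ceil(log2(8600)) = 14

bits = ceil(log2(8600)) = ceil(13.0701) = 14 bits


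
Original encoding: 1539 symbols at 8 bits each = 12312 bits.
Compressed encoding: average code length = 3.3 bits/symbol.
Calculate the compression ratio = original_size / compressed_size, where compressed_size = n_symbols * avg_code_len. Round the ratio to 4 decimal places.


original_size = n_symbols * orig_bits = 1539 * 8 = 12312 bits
compressed_size = n_symbols * avg_code_len = 1539 * 3.3 = 5078.7 bits
ratio = original_size / compressed_size = 12312 / 5078.7 = 2.4242

Compression ratio = 2.4242


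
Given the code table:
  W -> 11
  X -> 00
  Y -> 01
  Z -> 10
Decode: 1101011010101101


Decoding:
11 -> W
01 -> Y
01 -> Y
10 -> Z
10 -> Z
10 -> Z
11 -> W
01 -> Y


Result: WYYZZZWY


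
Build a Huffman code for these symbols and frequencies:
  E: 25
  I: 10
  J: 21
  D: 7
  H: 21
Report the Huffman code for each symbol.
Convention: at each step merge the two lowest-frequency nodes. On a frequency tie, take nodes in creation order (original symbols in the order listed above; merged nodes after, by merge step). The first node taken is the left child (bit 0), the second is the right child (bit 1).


Huffman tree construction:
Step 1: Merge D(7) + I(10) = 17
Step 2: Merge (D+I)(17) + J(21) = 38
Step 3: Merge H(21) + E(25) = 46
Step 4: Merge ((D+I)+J)(38) + (H+E)(46) = 84
Read each symbol's code off the tree from the root (left child = 0, right child = 1).

Codes:
  E: 11 (length 2)
  I: 001 (length 3)
  J: 01 (length 2)
  D: 000 (length 3)
  H: 10 (length 2)
Average code length: 185/84 = 2.2024 bits/symbol


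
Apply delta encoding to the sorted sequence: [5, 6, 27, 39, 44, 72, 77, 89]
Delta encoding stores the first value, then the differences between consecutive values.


First value: 5
Deltas:
  6 - 5 = 1
  27 - 6 = 21
  39 - 27 = 12
  44 - 39 = 5
  72 - 44 = 28
  77 - 72 = 5
  89 - 77 = 12


Delta encoded: [5, 1, 21, 12, 5, 28, 5, 12]


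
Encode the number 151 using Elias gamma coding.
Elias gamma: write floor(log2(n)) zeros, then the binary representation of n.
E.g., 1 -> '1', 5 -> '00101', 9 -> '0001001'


num_bits = floor(log2(151)) + 1 = 8
leading_zeros = num_bits - 1 = 7
binary(151) = 10010111

Elias gamma(151) = '0000000' + '10010111' = 000000010010111 (15 bits)


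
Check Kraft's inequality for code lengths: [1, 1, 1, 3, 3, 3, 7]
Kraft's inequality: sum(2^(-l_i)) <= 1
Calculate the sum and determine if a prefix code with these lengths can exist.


Sum = 2^(-1) + 2^(-1) + 2^(-1) + 2^(-3) + 2^(-3) + 2^(-3) + 2^(-7)
    = 0.5 + 0.5 + 0.5 + 0.125 + 0.125 + 0.125 + 0.0078125
    = 241/128 = 1.8828125
Since 1.8828125 > 1, Kraft's inequality is NOT satisfied.
A prefix code with these lengths CANNOT exist.

Kraft sum = 1.8828125. Not satisfied.


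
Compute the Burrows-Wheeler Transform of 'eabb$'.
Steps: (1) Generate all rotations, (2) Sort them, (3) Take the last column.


Rotations (sorted):
  0: $eabb -> last char: b
  1: abb$e -> last char: e
  2: b$eab -> last char: b
  3: bb$ea -> last char: a
  4: eabb$ -> last char: $


BWT = beba$


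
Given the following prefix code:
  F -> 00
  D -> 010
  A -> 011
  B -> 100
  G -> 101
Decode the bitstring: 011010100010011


Decoding step by step:
Bits 011 -> A
Bits 010 -> D
Bits 100 -> B
Bits 010 -> D
Bits 011 -> A


Decoded message: ADBDA


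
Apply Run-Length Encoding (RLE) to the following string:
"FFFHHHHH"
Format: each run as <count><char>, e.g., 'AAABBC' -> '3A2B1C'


Scanning runs left to right:
  i=0: run of 'F' x 3 -> '3F'
  i=3: run of 'H' x 5 -> '5H'

RLE = 3F5H


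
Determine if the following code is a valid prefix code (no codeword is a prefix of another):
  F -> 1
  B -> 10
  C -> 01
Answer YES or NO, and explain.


Checking each pair (does one codeword prefix another?):
  F='1' vs B='10': prefix -- VIOLATION

NO -- this is NOT a valid prefix code. F (1) is a prefix of B (10).


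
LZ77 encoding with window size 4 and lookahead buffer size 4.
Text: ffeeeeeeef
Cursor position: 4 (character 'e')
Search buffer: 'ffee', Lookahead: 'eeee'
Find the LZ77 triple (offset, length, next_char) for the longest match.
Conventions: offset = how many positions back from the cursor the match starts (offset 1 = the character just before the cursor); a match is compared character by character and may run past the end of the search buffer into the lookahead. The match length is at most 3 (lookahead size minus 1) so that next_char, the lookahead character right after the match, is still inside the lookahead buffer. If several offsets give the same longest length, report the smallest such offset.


Try each offset into the search buffer:
  offset=1 (pos 3, char 'e'): match length 3
  offset=2 (pos 2, char 'e'): match length 3
  offset=3 (pos 1, char 'f'): match length 0
  offset=4 (pos 0, char 'f'): match length 0
Longest match has length 3, found at offsets 1, 2; take the smallest, offset 1.
next_char = character at position 4 + 3 = 7 -> 'e'

Best match: offset=1, length=3 (matching 'eee' starting at position 3)
LZ77 triple: (1, 3, 'e')


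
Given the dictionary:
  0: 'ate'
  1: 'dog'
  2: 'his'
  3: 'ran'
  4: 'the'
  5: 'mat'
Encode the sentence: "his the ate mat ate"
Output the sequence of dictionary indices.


Look up each word in the dictionary:
  'his' -> 2
  'the' -> 4
  'ate' -> 0
  'mat' -> 5
  'ate' -> 0

Encoded: [2, 4, 0, 5, 0]


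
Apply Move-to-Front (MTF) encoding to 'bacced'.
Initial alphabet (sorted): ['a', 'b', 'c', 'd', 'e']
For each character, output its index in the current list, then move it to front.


MTF encoding:
'b': index 1 in ['a', 'b', 'c', 'd', 'e'] -> ['b', 'a', 'c', 'd', 'e']
'a': index 1 in ['b', 'a', 'c', 'd', 'e'] -> ['a', 'b', 'c', 'd', 'e']
'c': index 2 in ['a', 'b', 'c', 'd', 'e'] -> ['c', 'a', 'b', 'd', 'e']
'c': index 0 in ['c', 'a', 'b', 'd', 'e'] -> ['c', 'a', 'b', 'd', 'e']
'e': index 4 in ['c', 'a', 'b', 'd', 'e'] -> ['e', 'c', 'a', 'b', 'd']
'd': index 4 in ['e', 'c', 'a', 'b', 'd'] -> ['d', 'e', 'c', 'a', 'b']


Output: [1, 1, 2, 0, 4, 4]


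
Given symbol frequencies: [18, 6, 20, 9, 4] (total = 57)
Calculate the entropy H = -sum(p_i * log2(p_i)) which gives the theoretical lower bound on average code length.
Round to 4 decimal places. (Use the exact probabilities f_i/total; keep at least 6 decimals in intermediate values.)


Per-symbol terms -p_i * log2(p_i) with p_i = f_i/57:
  p = 18/57 = 0.315789: log2(p) = -1.662965, -p*log2(p) = 0.525147
  p = 6/57 = 0.105263: log2(p) = -3.247928, -p*log2(p) = 0.341887
  p = 20/57 = 0.350877: log2(p) = -1.510962, -p*log2(p) = 0.530162
  p = 9/57 = 0.157895: log2(p) = -2.662965, -p*log2(p) = 0.420468
  p = 4/57 = 0.070175: log2(p) = -3.832890, -p*log2(p) = 0.268975
H = 0.525147 + 0.341887 + 0.530162 + 0.420468 + 0.268975 = 2.086639

H = 2.0866 bits/symbol


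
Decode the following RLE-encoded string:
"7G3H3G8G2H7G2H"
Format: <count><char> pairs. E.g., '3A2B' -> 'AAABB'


Expanding each <count><char> pair:
  7G -> 'GGGGGGG'
  3H -> 'HHH'
  3G -> 'GGG'
  8G -> 'GGGGGGGG'
  2H -> 'HH'
  7G -> 'GGGGGGG'
  2H -> 'HH'

Decoded = GGGGGGGHHHGGGGGGGGGGGHHGGGGGGGHH


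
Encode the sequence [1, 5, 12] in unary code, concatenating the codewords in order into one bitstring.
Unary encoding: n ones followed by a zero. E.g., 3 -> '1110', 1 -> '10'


Encode each number as n ones followed by a terminating 0:
  1 -> 10 (2 bits)
  5 -> 111110 (6 bits)
  12 -> 1111111111110 (13 bits)
Total length = 2 + 6 + 13 = 21 bits.

Unary([1, 5, 12]) = 101111101111111111110 (21 bits)


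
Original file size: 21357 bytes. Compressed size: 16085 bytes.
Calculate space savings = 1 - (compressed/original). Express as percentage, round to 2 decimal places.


ratio = compressed/original = 16085/21357 = 0.753149
savings = 1 - ratio = 1 - 0.753149 = 0.246851
as a percentage: 0.246851 * 100 = 24.69%

Space savings = 1 - 16085/21357 = 24.69%


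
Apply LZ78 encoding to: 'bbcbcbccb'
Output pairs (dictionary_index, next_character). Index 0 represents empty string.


LZ78 encoding steps:
Dictionary: {0: ''}
Step 1: w='' (idx 0), next='b' -> output (0, 'b'), add 'b' as idx 1
Step 2: w='b' (idx 1), next='c' -> output (1, 'c'), add 'bc' as idx 2
Step 3: w='bc' (idx 2), next='b' -> output (2, 'b'), add 'bcb' as idx 3
Step 4: w='' (idx 0), next='c' -> output (0, 'c'), add 'c' as idx 4
Step 5: w='c' (idx 4), next='b' -> output (4, 'b'), add 'cb' as idx 5


Encoded: [(0, 'b'), (1, 'c'), (2, 'b'), (0, 'c'), (4, 'b')]


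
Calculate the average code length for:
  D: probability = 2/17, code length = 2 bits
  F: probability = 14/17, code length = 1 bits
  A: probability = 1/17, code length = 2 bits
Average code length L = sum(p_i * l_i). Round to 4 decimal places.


Weighted contributions p_i * l_i:
  D: (2/17) * 2 = 4/17
  F: (14/17) * 1 = 14/17
  A: (1/17) * 2 = 2/17
Sum = (4 + 14 + 2)/17 = 20/17

L = 20/17 = 1.1765 bits/symbol


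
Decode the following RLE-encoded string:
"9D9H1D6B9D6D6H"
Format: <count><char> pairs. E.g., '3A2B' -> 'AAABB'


Expanding each <count><char> pair:
  9D -> 'DDDDDDDDD'
  9H -> 'HHHHHHHHH'
  1D -> 'D'
  6B -> 'BBBBBB'
  9D -> 'DDDDDDDDD'
  6D -> 'DDDDDD'
  6H -> 'HHHHHH'

Decoded = DDDDDDDDDHHHHHHHHHDBBBBBBDDDDDDDDDDDDDDDHHHHHH


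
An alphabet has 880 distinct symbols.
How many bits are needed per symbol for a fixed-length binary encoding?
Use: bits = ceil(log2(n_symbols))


log2(880) = 9.7814
Bracket: 2^9 = 512 < 880 <= 2^10 = 1024
So ceil(log2(880)) = 10

bits = ceil(log2(880)) = ceil(9.7814) = 10 bits


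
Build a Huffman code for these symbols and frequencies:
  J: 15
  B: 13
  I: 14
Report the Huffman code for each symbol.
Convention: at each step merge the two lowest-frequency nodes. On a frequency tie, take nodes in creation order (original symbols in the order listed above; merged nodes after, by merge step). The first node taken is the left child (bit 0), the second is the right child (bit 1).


Huffman tree construction:
Step 1: Merge B(13) + I(14) = 27
Step 2: Merge J(15) + (B+I)(27) = 42
Read each symbol's code off the tree from the root (left child = 0, right child = 1).

Codes:
  J: 0 (length 1)
  B: 10 (length 2)
  I: 11 (length 2)
Average code length: 69/42 = 1.6429 bits/symbol


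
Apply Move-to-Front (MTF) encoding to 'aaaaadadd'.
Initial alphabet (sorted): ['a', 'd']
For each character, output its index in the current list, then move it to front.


MTF encoding:
'a': index 0 in ['a', 'd'] -> ['a', 'd']
'a': index 0 in ['a', 'd'] -> ['a', 'd']
'a': index 0 in ['a', 'd'] -> ['a', 'd']
'a': index 0 in ['a', 'd'] -> ['a', 'd']
'a': index 0 in ['a', 'd'] -> ['a', 'd']
'd': index 1 in ['a', 'd'] -> ['d', 'a']
'a': index 1 in ['d', 'a'] -> ['a', 'd']
'd': index 1 in ['a', 'd'] -> ['d', 'a']
'd': index 0 in ['d', 'a'] -> ['d', 'a']


Output: [0, 0, 0, 0, 0, 1, 1, 1, 0]


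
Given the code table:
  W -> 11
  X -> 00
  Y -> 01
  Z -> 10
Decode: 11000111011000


Decoding:
11 -> W
00 -> X
01 -> Y
11 -> W
01 -> Y
10 -> Z
00 -> X


Result: WXYWYZX


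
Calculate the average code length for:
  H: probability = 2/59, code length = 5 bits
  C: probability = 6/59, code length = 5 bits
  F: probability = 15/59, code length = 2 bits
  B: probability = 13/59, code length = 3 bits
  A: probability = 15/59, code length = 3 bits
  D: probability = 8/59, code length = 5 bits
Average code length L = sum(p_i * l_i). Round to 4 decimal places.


Weighted contributions p_i * l_i:
  H: (2/59) * 5 = 10/59
  C: (6/59) * 5 = 30/59
  F: (15/59) * 2 = 30/59
  B: (13/59) * 3 = 39/59
  A: (15/59) * 3 = 45/59
  D: (8/59) * 5 = 40/59
Sum = (10 + 30 + 30 + 39 + 45 + 40)/59 = 194/59

L = 194/59 = 3.2881 bits/symbol


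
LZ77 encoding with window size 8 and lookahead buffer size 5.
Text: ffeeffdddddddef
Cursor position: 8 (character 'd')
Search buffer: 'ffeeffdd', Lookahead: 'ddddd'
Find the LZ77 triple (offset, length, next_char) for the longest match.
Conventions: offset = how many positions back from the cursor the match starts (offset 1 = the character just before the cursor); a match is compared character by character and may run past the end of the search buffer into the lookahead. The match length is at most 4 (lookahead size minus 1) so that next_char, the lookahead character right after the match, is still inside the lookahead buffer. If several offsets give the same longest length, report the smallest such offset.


Try each offset into the search buffer:
  offset=1 (pos 7, char 'd'): match length 4
  offset=2 (pos 6, char 'd'): match length 4
  offset=3 (pos 5, char 'f'): match length 0
  offset=4 (pos 4, char 'f'): match length 0
  offset=5 (pos 3, char 'e'): match length 0
  offset=6 (pos 2, char 'e'): match length 0
  offset=7 (pos 1, char 'f'): match length 0
  offset=8 (pos 0, char 'f'): match length 0
Longest match has length 4, found at offsets 1, 2; take the smallest, offset 1.
next_char = character at position 8 + 4 = 12 -> 'd'

Best match: offset=1, length=4 (matching 'dddd' starting at position 7)
LZ77 triple: (1, 4, 'd')


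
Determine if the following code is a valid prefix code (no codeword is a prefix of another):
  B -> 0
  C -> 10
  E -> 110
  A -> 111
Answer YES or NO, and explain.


Checking each pair (does one codeword prefix another?):
  B='0' vs C='10': no prefix
  B='0' vs E='110': no prefix
  B='0' vs A='111': no prefix
  C='10' vs B='0': no prefix
  C='10' vs E='110': no prefix
  C='10' vs A='111': no prefix
  E='110' vs B='0': no prefix
  E='110' vs C='10': no prefix
  E='110' vs A='111': no prefix
  A='111' vs B='0': no prefix
  A='111' vs C='10': no prefix
  A='111' vs E='110': no prefix
No violation found over all pairs.

YES -- this is a valid prefix code. No codeword is a prefix of any other codeword.


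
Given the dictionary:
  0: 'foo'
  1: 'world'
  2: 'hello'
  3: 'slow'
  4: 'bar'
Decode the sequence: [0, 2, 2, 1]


Look up each index in the dictionary:
  0 -> 'foo'
  2 -> 'hello'
  2 -> 'hello'
  1 -> 'world'

Decoded: "foo hello hello world"


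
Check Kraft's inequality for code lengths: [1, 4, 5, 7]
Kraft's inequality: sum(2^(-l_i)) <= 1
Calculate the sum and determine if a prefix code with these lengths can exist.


Sum = 2^(-1) + 2^(-4) + 2^(-5) + 2^(-7)
    = 0.5 + 0.0625 + 0.03125 + 0.0078125
    = 77/128 = 0.6015625
Since 0.6015625 <= 1, Kraft's inequality IS satisfied.
A prefix code with these lengths CAN exist.

Kraft sum = 0.6015625. Satisfied.


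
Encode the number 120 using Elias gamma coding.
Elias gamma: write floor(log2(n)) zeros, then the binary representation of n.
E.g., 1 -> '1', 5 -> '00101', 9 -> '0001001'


num_bits = floor(log2(120)) + 1 = 7
leading_zeros = num_bits - 1 = 6
binary(120) = 1111000

Elias gamma(120) = '000000' + '1111000' = 0000001111000 (13 bits)


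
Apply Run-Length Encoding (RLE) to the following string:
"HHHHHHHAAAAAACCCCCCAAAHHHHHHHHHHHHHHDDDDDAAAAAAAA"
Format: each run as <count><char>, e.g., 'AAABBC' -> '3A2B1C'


Scanning runs left to right:
  i=0: run of 'H' x 7 -> '7H'
  i=7: run of 'A' x 6 -> '6A'
  i=13: run of 'C' x 6 -> '6C'
  i=19: run of 'A' x 3 -> '3A'
  i=22: run of 'H' x 14 -> '14H'
  i=36: run of 'D' x 5 -> '5D'
  i=41: run of 'A' x 8 -> '8A'

RLE = 7H6A6C3A14H5D8A


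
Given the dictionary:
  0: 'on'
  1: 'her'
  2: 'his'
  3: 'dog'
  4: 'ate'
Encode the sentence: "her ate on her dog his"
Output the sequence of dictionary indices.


Look up each word in the dictionary:
  'her' -> 1
  'ate' -> 4
  'on' -> 0
  'her' -> 1
  'dog' -> 3
  'his' -> 2

Encoded: [1, 4, 0, 1, 3, 2]


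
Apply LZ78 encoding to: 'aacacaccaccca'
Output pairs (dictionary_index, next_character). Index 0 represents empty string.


LZ78 encoding steps:
Dictionary: {0: ''}
Step 1: w='' (idx 0), next='a' -> output (0, 'a'), add 'a' as idx 1
Step 2: w='a' (idx 1), next='c' -> output (1, 'c'), add 'ac' as idx 2
Step 3: w='ac' (idx 2), next='a' -> output (2, 'a'), add 'aca' as idx 3
Step 4: w='' (idx 0), next='c' -> output (0, 'c'), add 'c' as idx 4
Step 5: w='c' (idx 4), next='a' -> output (4, 'a'), add 'ca' as idx 5
Step 6: w='c' (idx 4), next='c' -> output (4, 'c'), add 'cc' as idx 6
Step 7: w='ca' (idx 5), end of input -> output (5, '')


Encoded: [(0, 'a'), (1, 'c'), (2, 'a'), (0, 'c'), (4, 'a'), (4, 'c'), (5, '')]


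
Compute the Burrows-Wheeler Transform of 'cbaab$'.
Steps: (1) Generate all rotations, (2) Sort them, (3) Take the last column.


Rotations (sorted):
  0: $cbaab -> last char: b
  1: aab$cb -> last char: b
  2: ab$cba -> last char: a
  3: b$cbaa -> last char: a
  4: baab$c -> last char: c
  5: cbaab$ -> last char: $


BWT = bbaac$


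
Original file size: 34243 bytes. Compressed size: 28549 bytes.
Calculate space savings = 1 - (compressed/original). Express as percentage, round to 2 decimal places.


ratio = compressed/original = 28549/34243 = 0.833718
savings = 1 - ratio = 1 - 0.833718 = 0.166282
as a percentage: 0.166282 * 100 = 16.63%

Space savings = 1 - 28549/34243 = 16.63%


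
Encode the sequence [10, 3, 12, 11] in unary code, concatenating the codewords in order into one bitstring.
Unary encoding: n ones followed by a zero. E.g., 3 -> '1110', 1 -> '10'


Encode each number as n ones followed by a terminating 0:
  10 -> 11111111110 (11 bits)
  3 -> 1110 (4 bits)
  12 -> 1111111111110 (13 bits)
  11 -> 111111111110 (12 bits)
Total length = 11 + 4 + 13 + 12 = 40 bits.

Unary([10, 3, 12, 11]) = 1111111111011101111111111110111111111110 (40 bits)


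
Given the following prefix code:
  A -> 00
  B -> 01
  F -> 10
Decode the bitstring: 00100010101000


Decoding step by step:
Bits 00 -> A
Bits 10 -> F
Bits 00 -> A
Bits 10 -> F
Bits 10 -> F
Bits 10 -> F
Bits 00 -> A


Decoded message: AFAFFFA


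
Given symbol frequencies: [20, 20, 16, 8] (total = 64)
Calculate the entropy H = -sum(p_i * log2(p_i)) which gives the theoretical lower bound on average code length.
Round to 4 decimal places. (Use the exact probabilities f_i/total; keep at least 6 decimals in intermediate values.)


Per-symbol terms -p_i * log2(p_i) with p_i = f_i/64:
  p = 20/64 = 0.312500: log2(p) = -1.678072, -p*log2(p) = 0.524397
  p = 20/64 = 0.312500: log2(p) = -1.678072, -p*log2(p) = 0.524397
  p = 16/64 = 0.250000: log2(p) = -2.000000, -p*log2(p) = 0.500000
  p = 8/64 = 0.125000: log2(p) = -3.000000, -p*log2(p) = 0.375000
H = 0.524397 + 0.524397 + 0.500000 + 0.375000 = 1.923794

H = 1.9238 bits/symbol


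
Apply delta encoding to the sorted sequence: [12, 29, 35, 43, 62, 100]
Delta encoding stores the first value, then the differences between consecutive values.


First value: 12
Deltas:
  29 - 12 = 17
  35 - 29 = 6
  43 - 35 = 8
  62 - 43 = 19
  100 - 62 = 38


Delta encoded: [12, 17, 6, 8, 19, 38]


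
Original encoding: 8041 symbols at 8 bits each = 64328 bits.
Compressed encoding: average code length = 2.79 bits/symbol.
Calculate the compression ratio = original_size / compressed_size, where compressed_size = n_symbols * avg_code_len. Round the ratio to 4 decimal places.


original_size = n_symbols * orig_bits = 8041 * 8 = 64328 bits
compressed_size = n_symbols * avg_code_len = 8041 * 2.79 = 22434.39 bits
ratio = original_size / compressed_size = 64328 / 22434.39 = 2.8674

Compression ratio = 2.8674


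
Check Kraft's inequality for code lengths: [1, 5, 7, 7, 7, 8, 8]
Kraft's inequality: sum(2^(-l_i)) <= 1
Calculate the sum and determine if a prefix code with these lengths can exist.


Sum = 2^(-1) + 2^(-5) + 2^(-7) + 2^(-7) + 2^(-7) + 2^(-8) + 2^(-8)
    = 0.5 + 0.03125 + 0.0078125 + 0.0078125 + 0.0078125 + 0.00390625 + 0.00390625
    = 144/256 = 0.5625
Since 0.5625 <= 1, Kraft's inequality IS satisfied.
A prefix code with these lengths CAN exist.

Kraft sum = 0.5625. Satisfied.


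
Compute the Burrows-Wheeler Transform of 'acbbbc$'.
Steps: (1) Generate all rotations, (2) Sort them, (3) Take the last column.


Rotations (sorted):
  0: $acbbbc -> last char: c
  1: acbbbc$ -> last char: $
  2: bbbc$ac -> last char: c
  3: bbc$acb -> last char: b
  4: bc$acbb -> last char: b
  5: c$acbbb -> last char: b
  6: cbbbc$a -> last char: a


BWT = c$cbbba
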